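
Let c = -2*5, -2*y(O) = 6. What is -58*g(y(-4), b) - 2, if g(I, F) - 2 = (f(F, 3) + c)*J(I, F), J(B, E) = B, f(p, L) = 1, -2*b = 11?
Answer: -1684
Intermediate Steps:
b = -11/2 (b = -½*11 = -11/2 ≈ -5.5000)
y(O) = -3 (y(O) = -½*6 = -3)
c = -10
g(I, F) = 2 - 9*I (g(I, F) = 2 + (1 - 10)*I = 2 - 9*I)
-58*g(y(-4), b) - 2 = -58*(2 - 9*(-3)) - 2 = -58*(2 + 27) - 2 = -58*29 - 2 = -1682 - 2 = -1684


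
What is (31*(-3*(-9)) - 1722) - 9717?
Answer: -10602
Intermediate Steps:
(31*(-3*(-9)) - 1722) - 9717 = (31*27 - 1722) - 9717 = (837 - 1722) - 9717 = -885 - 9717 = -10602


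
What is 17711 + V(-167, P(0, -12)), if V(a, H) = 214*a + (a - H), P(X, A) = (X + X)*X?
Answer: -18194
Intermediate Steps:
P(X, A) = 2*X**2 (P(X, A) = (2*X)*X = 2*X**2)
V(a, H) = -H + 215*a
17711 + V(-167, P(0, -12)) = 17711 + (-2*0**2 + 215*(-167)) = 17711 + (-2*0 - 35905) = 17711 + (-1*0 - 35905) = 17711 + (0 - 35905) = 17711 - 35905 = -18194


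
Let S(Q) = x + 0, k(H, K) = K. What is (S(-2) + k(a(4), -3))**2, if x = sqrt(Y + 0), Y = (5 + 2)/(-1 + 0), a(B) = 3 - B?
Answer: (3 - I*sqrt(7))**2 ≈ 2.0 - 15.875*I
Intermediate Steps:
Y = -7 (Y = 7/(-1) = 7*(-1) = -7)
x = I*sqrt(7) (x = sqrt(-7 + 0) = sqrt(-7) = I*sqrt(7) ≈ 2.6458*I)
S(Q) = I*sqrt(7) (S(Q) = I*sqrt(7) + 0 = I*sqrt(7))
(S(-2) + k(a(4), -3))**2 = (I*sqrt(7) - 3)**2 = (-3 + I*sqrt(7))**2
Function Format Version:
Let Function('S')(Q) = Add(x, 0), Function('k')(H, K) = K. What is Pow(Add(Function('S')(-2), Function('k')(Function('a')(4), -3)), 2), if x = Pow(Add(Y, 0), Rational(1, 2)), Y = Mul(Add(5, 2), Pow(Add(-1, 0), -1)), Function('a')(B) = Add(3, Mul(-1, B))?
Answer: Pow(Add(3, Mul(-1, I, Pow(7, Rational(1, 2)))), 2) ≈ Add(2.0000, Mul(-15.875, I))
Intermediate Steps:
Y = -7 (Y = Mul(7, Pow(-1, -1)) = Mul(7, -1) = -7)
x = Mul(I, Pow(7, Rational(1, 2))) (x = Pow(Add(-7, 0), Rational(1, 2)) = Pow(-7, Rational(1, 2)) = Mul(I, Pow(7, Rational(1, 2))) ≈ Mul(2.6458, I))
Function('S')(Q) = Mul(I, Pow(7, Rational(1, 2))) (Function('S')(Q) = Add(Mul(I, Pow(7, Rational(1, 2))), 0) = Mul(I, Pow(7, Rational(1, 2))))
Pow(Add(Function('S')(-2), Function('k')(Function('a')(4), -3)), 2) = Pow(Add(Mul(I, Pow(7, Rational(1, 2))), -3), 2) = Pow(Add(-3, Mul(I, Pow(7, Rational(1, 2)))), 2)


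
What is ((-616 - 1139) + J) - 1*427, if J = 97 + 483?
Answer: -1602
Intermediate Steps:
J = 580
((-616 - 1139) + J) - 1*427 = ((-616 - 1139) + 580) - 1*427 = (-1755 + 580) - 427 = -1175 - 427 = -1602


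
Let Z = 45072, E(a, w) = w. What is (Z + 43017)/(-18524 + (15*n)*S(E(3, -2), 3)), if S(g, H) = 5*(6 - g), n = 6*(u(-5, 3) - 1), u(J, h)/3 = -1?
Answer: -88089/32924 ≈ -2.6755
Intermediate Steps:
u(J, h) = -3 (u(J, h) = 3*(-1) = -3)
n = -24 (n = 6*(-3 - 1) = 6*(-4) = -24)
S(g, H) = 30 - 5*g
(Z + 43017)/(-18524 + (15*n)*S(E(3, -2), 3)) = (45072 + 43017)/(-18524 + (15*(-24))*(30 - 5*(-2))) = 88089/(-18524 - 360*(30 + 10)) = 88089/(-18524 - 360*40) = 88089/(-18524 - 14400) = 88089/(-32924) = 88089*(-1/32924) = -88089/32924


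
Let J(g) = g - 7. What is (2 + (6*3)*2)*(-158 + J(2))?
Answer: -6194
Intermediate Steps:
J(g) = -7 + g
(2 + (6*3)*2)*(-158 + J(2)) = (2 + (6*3)*2)*(-158 + (-7 + 2)) = (2 + 18*2)*(-158 - 5) = (2 + 36)*(-163) = 38*(-163) = -6194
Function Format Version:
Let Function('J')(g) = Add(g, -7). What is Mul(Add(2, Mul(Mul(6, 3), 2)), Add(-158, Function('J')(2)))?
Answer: -6194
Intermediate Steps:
Function('J')(g) = Add(-7, g)
Mul(Add(2, Mul(Mul(6, 3), 2)), Add(-158, Function('J')(2))) = Mul(Add(2, Mul(Mul(6, 3), 2)), Add(-158, Add(-7, 2))) = Mul(Add(2, Mul(18, 2)), Add(-158, -5)) = Mul(Add(2, 36), -163) = Mul(38, -163) = -6194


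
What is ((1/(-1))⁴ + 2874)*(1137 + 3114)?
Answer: 12221625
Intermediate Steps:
((1/(-1))⁴ + 2874)*(1137 + 3114) = ((-1)⁴ + 2874)*4251 = (1 + 2874)*4251 = 2875*4251 = 12221625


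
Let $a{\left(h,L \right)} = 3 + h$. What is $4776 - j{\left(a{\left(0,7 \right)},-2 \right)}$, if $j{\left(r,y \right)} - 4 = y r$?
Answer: $4778$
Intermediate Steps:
$j{\left(r,y \right)} = 4 + r y$ ($j{\left(r,y \right)} = 4 + y r = 4 + r y$)
$4776 - j{\left(a{\left(0,7 \right)},-2 \right)} = 4776 - \left(4 + \left(3 + 0\right) \left(-2\right)\right) = 4776 - \left(4 + 3 \left(-2\right)\right) = 4776 - \left(4 - 6\right) = 4776 - -2 = 4776 + 2 = 4778$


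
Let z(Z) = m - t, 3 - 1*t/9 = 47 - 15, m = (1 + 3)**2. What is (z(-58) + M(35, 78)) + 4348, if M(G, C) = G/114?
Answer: 527285/114 ≈ 4625.3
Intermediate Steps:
m = 16 (m = 4**2 = 16)
t = -261 (t = 27 - 9*(47 - 15) = 27 - 9*32 = 27 - 288 = -261)
M(G, C) = G/114 (M(G, C) = G*(1/114) = G/114)
z(Z) = 277 (z(Z) = 16 - 1*(-261) = 16 + 261 = 277)
(z(-58) + M(35, 78)) + 4348 = (277 + (1/114)*35) + 4348 = (277 + 35/114) + 4348 = 31613/114 + 4348 = 527285/114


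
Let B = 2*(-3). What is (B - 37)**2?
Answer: 1849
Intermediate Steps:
B = -6
(B - 37)**2 = (-6 - 37)**2 = (-43)**2 = 1849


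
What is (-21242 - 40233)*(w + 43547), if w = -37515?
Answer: -370817200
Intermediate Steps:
(-21242 - 40233)*(w + 43547) = (-21242 - 40233)*(-37515 + 43547) = -61475*6032 = -370817200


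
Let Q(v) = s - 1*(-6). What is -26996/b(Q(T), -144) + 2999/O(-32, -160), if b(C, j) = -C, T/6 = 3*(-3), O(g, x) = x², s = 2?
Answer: 86390199/25600 ≈ 3374.6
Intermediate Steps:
T = -54 (T = 6*(3*(-3)) = 6*(-9) = -54)
Q(v) = 8 (Q(v) = 2 - 1*(-6) = 2 + 6 = 8)
-26996/b(Q(T), -144) + 2999/O(-32, -160) = -26996/((-1*8)) + 2999/((-160)²) = -26996/(-8) + 2999/25600 = -26996*(-⅛) + 2999*(1/25600) = 6749/2 + 2999/25600 = 86390199/25600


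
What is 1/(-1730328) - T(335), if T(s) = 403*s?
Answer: -233602931641/1730328 ≈ -1.3501e+5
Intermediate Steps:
1/(-1730328) - T(335) = 1/(-1730328) - 403*335 = -1/1730328 - 1*135005 = -1/1730328 - 135005 = -233602931641/1730328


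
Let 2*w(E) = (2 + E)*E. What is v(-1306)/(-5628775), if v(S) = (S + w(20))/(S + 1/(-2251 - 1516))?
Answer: -1363654/9230633751275 ≈ -1.4773e-7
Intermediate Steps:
w(E) = E*(2 + E)/2 (w(E) = ((2 + E)*E)/2 = (E*(2 + E))/2 = E*(2 + E)/2)
v(S) = (220 + S)/(-1/3767 + S) (v(S) = (S + (½)*20*(2 + 20))/(S + 1/(-2251 - 1516)) = (S + (½)*20*22)/(S + 1/(-3767)) = (S + 220)/(S - 1/3767) = (220 + S)/(-1/3767 + S))
v(-1306)/(-5628775) = (3767*(220 - 1306)/(-1 + 3767*(-1306)))/(-5628775) = (3767*(-1086)/(-1 - 4919702))*(-1/5628775) = (3767*(-1086)/(-4919703))*(-1/5628775) = (3767*(-1/4919703)*(-1086))*(-1/5628775) = (1363654/1639901)*(-1/5628775) = -1363654/9230633751275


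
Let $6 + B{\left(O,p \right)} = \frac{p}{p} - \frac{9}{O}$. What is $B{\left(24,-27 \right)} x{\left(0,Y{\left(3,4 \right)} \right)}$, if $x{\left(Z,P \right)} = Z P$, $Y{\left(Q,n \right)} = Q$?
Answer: $0$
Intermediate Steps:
$B{\left(O,p \right)} = -5 - \frac{9}{O}$ ($B{\left(O,p \right)} = -6 + \left(\frac{p}{p} - \frac{9}{O}\right) = -6 + \left(1 - \frac{9}{O}\right) = -5 - \frac{9}{O}$)
$x{\left(Z,P \right)} = P Z$
$B{\left(24,-27 \right)} x{\left(0,Y{\left(3,4 \right)} \right)} = \left(-5 - \frac{9}{24}\right) 3 \cdot 0 = \left(-5 - \frac{3}{8}\right) 0 = \left(- \frac{43}{8}\right) 0 = 0$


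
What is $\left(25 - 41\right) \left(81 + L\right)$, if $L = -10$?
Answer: $-1136$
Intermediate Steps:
$\left(25 - 41\right) \left(81 + L\right) = \left(25 - 41\right) \left(81 - 10\right) = \left(25 - 41\right) 71 = \left(-16\right) 71 = -1136$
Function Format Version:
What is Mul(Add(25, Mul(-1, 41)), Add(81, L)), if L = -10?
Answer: -1136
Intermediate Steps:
Mul(Add(25, Mul(-1, 41)), Add(81, L)) = Mul(Add(25, Mul(-1, 41)), Add(81, -10)) = Mul(Add(25, -41), 71) = Mul(-16, 71) = -1136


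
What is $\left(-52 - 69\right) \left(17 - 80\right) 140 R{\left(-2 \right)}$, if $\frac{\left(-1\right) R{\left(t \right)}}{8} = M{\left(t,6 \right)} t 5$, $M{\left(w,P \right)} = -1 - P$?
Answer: $-597643200$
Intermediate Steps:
$R{\left(t \right)} = 280 t$ ($R{\left(t \right)} = - 8 \left(-1 - 6\right) t 5 = - 8 - 7 t 5 = - 8 \left(- 35 t\right) = 280 t$)
$\left(-52 - 69\right) \left(17 - 80\right) 140 R{\left(-2 \right)} = \left(-52 - 69\right) \left(17 - 80\right) 140 \cdot 280 \left(-2\right) = \left(-121\right) \left(-63\right) 140 \left(-560\right) = 7623 \cdot 140 \left(-560\right) = 1067220 \left(-560\right) = -597643200$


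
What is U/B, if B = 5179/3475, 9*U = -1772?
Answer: -6157700/46611 ≈ -132.11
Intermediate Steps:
U = -1772/9 (U = (⅑)*(-1772) = -1772/9 ≈ -196.89)
B = 5179/3475 (B = 5179*(1/3475) = 5179/3475 ≈ 1.4904)
U/B = -1772/(9*5179/3475) = -1772/9*3475/5179 = -6157700/46611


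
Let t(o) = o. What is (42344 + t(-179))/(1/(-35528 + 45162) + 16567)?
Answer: 406217610/159606479 ≈ 2.5451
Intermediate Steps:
(42344 + t(-179))/(1/(-35528 + 45162) + 16567) = (42344 - 179)/(1/(-35528 + 45162) + 16567) = 42165/(1/9634 + 16567) = 42165/(159606479/9634) = 42165*(9634/159606479) = 406217610/159606479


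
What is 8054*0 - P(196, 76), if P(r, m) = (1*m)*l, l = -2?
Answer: 152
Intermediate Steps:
P(r, m) = -2*m (P(r, m) = (1*m)*(-2) = m*(-2) = -2*m)
8054*0 - P(196, 76) = 8054*0 - (-2)*76 = 0 - 1*(-152) = 0 + 152 = 152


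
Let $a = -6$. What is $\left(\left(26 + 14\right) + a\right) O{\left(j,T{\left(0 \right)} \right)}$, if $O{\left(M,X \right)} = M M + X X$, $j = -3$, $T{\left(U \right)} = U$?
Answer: $306$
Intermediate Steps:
$O{\left(M,X \right)} = M^{2} + X^{2}$
$\left(\left(26 + 14\right) + a\right) O{\left(j,T{\left(0 \right)} \right)} = \left(\left(26 + 14\right) - 6\right) \left(\left(-3\right)^{2} + 0^{2}\right) = \left(40 - 6\right) \left(9 + 0\right) = 34 \cdot 9 = 306$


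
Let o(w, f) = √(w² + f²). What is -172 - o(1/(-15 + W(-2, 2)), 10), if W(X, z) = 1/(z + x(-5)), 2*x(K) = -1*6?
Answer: -172 - √25601/16 ≈ -182.00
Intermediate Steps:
x(K) = -3 (x(K) = (-1*6)/2 = (½)*(-6) = -3)
W(X, z) = 1/(-3 + z) (W(X, z) = 1/(z - 3) = 1/(-3 + z))
o(w, f) = √(f² + w²)
-172 - o(1/(-15 + W(-2, 2)), 10) = -172 - √(10² + (1/(-15 + 1/(-3 + 2)))²) = -172 - √(100 + (1/(-15 + 1/(-1)))²) = -172 - √(100 + (1/(-15 - 1))²) = -172 - √(100 + (1/(-16))²) = -172 - √(100 + (-1/16)²) = -172 - √(100 + 1/256) = -172 - √(25601/256) = -172 - √25601/16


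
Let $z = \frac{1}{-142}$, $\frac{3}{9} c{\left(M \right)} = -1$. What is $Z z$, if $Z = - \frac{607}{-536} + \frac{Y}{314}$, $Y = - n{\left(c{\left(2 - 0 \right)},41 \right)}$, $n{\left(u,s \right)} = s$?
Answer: $- \frac{84311}{11949584} \approx -0.0070556$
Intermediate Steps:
$c{\left(M \right)} = -3$ ($c{\left(M \right)} = 3 \left(-1\right) = -3$)
$Y = -41$ ($Y = \left(-1\right) 41 = -41$)
$z = - \frac{1}{142} \approx -0.0070423$
$Z = \frac{84311}{84152}$ ($Z = - \frac{607}{-536} - \frac{41}{314} = \left(-607\right) \left(- \frac{1}{536}\right) - \frac{41}{314} = \frac{607}{536} - \frac{41}{314} = \frac{84311}{84152} \approx 1.0019$)
$Z z = \frac{84311}{84152} \left(- \frac{1}{142}\right) = - \frac{84311}{11949584}$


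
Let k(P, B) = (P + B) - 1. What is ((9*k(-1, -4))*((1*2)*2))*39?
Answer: -8424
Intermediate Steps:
k(P, B) = -1 + B + P (k(P, B) = (B + P) - 1 = -1 + B + P)
((9*k(-1, -4))*((1*2)*2))*39 = ((9*(-1 - 4 - 1))*((1*2)*2))*39 = ((9*(-6))*(2*2))*39 = -54*4*39 = -216*39 = -8424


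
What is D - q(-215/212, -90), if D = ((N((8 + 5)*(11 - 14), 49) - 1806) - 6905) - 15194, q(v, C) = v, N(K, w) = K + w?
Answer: -5065525/212 ≈ -23894.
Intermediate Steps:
D = -23895 (D = ((((8 + 5)*(11 - 14) + 49) - 1806) - 6905) - 15194 = (((13*(-3) + 49) - 1806) - 6905) - 15194 = (((-39 + 49) - 1806) - 6905) - 15194 = ((10 - 1806) - 6905) - 15194 = (-1796 - 6905) - 15194 = -8701 - 15194 = -23895)
D - q(-215/212, -90) = -23895 - (-215)/212 = -23895 - 1*(-215/212) = -23895 + 215/212 = -5065525/212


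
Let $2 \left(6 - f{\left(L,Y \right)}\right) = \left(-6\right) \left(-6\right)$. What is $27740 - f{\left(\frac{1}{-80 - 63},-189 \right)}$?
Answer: $27752$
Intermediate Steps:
$f{\left(L,Y \right)} = -12$ ($f{\left(L,Y \right)} = 6 - \frac{\left(-6\right) \left(-6\right)}{2} = 6 - 18 = -12$)
$27740 - f{\left(\frac{1}{-80 - 63},-189 \right)} = 27740 - -12 = 27740 + 12 = 27752$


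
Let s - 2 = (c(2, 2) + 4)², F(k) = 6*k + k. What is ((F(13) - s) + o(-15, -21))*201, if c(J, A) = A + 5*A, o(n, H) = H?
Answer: -37788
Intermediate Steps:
F(k) = 7*k
c(J, A) = 6*A
s = 258 (s = 2 + (6*2 + 4)² = 2 + (12 + 4)² = 2 + 16² = 2 + 256 = 258)
((F(13) - s) + o(-15, -21))*201 = ((7*13 - 1*258) - 21)*201 = ((91 - 258) - 21)*201 = (-167 - 21)*201 = -188*201 = -37788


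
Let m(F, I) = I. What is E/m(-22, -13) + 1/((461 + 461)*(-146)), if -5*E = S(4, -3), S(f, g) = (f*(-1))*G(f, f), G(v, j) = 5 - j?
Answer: -538513/8749780 ≈ -0.061546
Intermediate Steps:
S(f, g) = -f*(5 - f) (S(f, g) = (f*(-1))*(5 - f) = (-f)*(5 - f) = -f*(5 - f))
E = ⅘ (E = -4*(-5 + 4)/5 = -4*(-1)/5 = -⅕*(-4) = ⅘ ≈ 0.80000)
E/m(-22, -13) + 1/((461 + 461)*(-146)) = (⅘)/(-13) + 1/((461 + 461)*(-146)) = (⅘)*(-1/13) - 1/146/922 = -4/65 + (1/922)*(-1/146) = -4/65 - 1/134612 = -538513/8749780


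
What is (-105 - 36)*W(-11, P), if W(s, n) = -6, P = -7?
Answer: 846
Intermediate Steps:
(-105 - 36)*W(-11, P) = (-105 - 36)*(-6) = -141*(-6) = 846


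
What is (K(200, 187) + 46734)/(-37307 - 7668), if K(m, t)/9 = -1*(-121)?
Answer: -47823/44975 ≈ -1.0633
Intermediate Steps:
K(m, t) = 1089 (K(m, t) = 9*(-1*(-121)) = 9*121 = 1089)
(K(200, 187) + 46734)/(-37307 - 7668) = (1089 + 46734)/(-37307 - 7668) = 47823/(-44975) = 47823*(-1/44975) = -47823/44975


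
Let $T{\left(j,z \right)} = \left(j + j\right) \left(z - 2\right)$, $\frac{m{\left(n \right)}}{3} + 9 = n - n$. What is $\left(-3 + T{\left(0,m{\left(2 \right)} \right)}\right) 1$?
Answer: $-3$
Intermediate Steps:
$m{\left(n \right)} = -27$ ($m{\left(n \right)} = -27 + 3 \left(n - n\right) = -27 + 3 \cdot 0 = -27 + 0 = -27$)
$T{\left(j,z \right)} = 2 j \left(-2 + z\right)$
$\left(-3 + T{\left(0,m{\left(2 \right)} \right)}\right) 1 = \left(-3 + 2 \cdot 0 \left(-2 - 27\right)\right) 1 = \left(-3 + 2 \cdot 0 \left(-29\right)\right) 1 = \left(-3 + 0\right) 1 = \left(-3\right) 1 = -3$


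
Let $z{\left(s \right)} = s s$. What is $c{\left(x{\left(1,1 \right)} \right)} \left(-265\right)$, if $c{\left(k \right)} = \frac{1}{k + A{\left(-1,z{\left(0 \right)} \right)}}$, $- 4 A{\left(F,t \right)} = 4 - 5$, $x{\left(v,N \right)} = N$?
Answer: $-212$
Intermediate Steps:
$z{\left(s \right)} = s^{2}$
$A{\left(F,t \right)} = \frac{1}{4}$ ($A{\left(F,t \right)} = - \frac{4 - 5}{4} = \left(- \frac{1}{4}\right) \left(-1\right) = \frac{1}{4}$)
$c{\left(k \right)} = \frac{1}{\frac{1}{4} + k}$ ($c{\left(k \right)} = \frac{1}{k + \frac{1}{4}} = \frac{1}{\frac{1}{4} + k}$)
$c{\left(x{\left(1,1 \right)} \right)} \left(-265\right) = \frac{4}{1 + 4 \cdot 1} \left(-265\right) = \frac{4}{1 + 4} \left(-265\right) = \frac{4}{5} \left(-265\right) = -212$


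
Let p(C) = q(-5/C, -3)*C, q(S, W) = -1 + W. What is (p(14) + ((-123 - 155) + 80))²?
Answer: 64516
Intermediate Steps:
p(C) = -4*C (p(C) = (-1 - 3)*C = -4*C)
(p(14) + ((-123 - 155) + 80))² = (-4*14 + ((-123 - 155) + 80))² = (-56 + (-278 + 80))² = (-56 - 198)² = (-254)² = 64516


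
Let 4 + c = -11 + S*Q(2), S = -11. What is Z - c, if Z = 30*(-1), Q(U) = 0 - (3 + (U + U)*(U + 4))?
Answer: -312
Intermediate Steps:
Q(U) = -3 - 2*U*(4 + U) (Q(U) = 0 - (3 + (2*U)*(4 + U)) = 0 - (3 + 2*U*(4 + U)) = 0 + (-3 - 2*U*(4 + U)) = -3 - 2*U*(4 + U))
c = 282 (c = -4 + (-11 - 11*(-3 - 8*2 - 2*2**2)) = -4 + (-11 - 11*(-3 - 16 - 2*4)) = -4 + (-11 - 11*(-3 - 16 - 8)) = -4 + (-11 - 11*(-27)) = -4 + (-11 + 297) = -4 + 286 = 282)
Z = -30
Z - c = -30 - 1*282 = -30 - 282 = -312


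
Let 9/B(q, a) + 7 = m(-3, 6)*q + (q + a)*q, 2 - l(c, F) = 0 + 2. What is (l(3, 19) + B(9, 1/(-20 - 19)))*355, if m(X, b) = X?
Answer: 41535/608 ≈ 68.314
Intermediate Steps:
l(c, F) = 0 (l(c, F) = 2 - (0 + 2) = 2 - 1*2 = 2 - 2 = 0)
B(q, a) = 9/(-7 - 3*q + q*(a + q)) (B(q, a) = 9/(-7 + (-3*q + (q + a)*q)) = 9/(-7 + (-3*q + (a + q)*q)) = 9/(-7 + (-3*q + q*(a + q))) = 9/(-7 - 3*q + q*(a + q)))
(l(3, 19) + B(9, 1/(-20 - 19)))*355 = (0 + 9/(-7 + 9² - 3*9 + 9/(-20 - 19)))*355 = (0 + 9/(-7 + 81 - 27 + 9/(-39)))*355 = (0 + 9/(-7 + 81 - 27 - 1/39*9))*355 = (0 + 9/(-7 + 81 - 27 - 3/13))*355 = (0 + 9/(608/13))*355 = (0 + 9*(13/608))*355 = (0 + 117/608)*355 = (117/608)*355 = 41535/608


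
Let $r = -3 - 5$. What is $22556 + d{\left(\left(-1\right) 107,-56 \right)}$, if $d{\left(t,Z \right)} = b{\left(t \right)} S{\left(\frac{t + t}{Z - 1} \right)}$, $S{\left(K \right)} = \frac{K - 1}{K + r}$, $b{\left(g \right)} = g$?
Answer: $\frac{5475351}{242} \approx 22625.0$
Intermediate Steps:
$r = -8$ ($r = -3 - 5 = -8$)
$S{\left(K \right)} = \frac{-1 + K}{-8 + K}$ ($S{\left(K \right)} = \frac{K - 1}{K - 8} = \frac{-1 + K}{-8 + K}$)
$d{\left(t,Z \right)} = \frac{t \left(-1 + \frac{2 t}{-1 + Z}\right)}{-8 + \frac{2 t}{-1 + Z}}$ ($d{\left(t,Z \right)} = t \frac{-1 + \frac{t + t}{Z - 1}}{-8 + \frac{t + t}{Z - 1}} = t \frac{-1 + \frac{2 t}{-1 + Z}}{-8 + \frac{2 t}{-1 + Z}} = \frac{t \left(-1 + \frac{2 t}{-1 + Z}\right)}{-8 + \frac{2 t}{-1 + Z}}$)
$22556 + d{\left(\left(-1\right) 107,-56 \right)} = 22556 + \frac{\left(-1\right) 107 \left(1 - -56 + 2 \left(\left(-1\right) 107\right)\right)}{2 \left(4 - 107 - -224\right)} = 22556 + \frac{1}{2} \left(-107\right) \frac{1}{4 - 107 + 224} \left(1 + 56 + 2 \left(-107\right)\right) = 22556 + \frac{1}{2} \left(-107\right) \frac{1}{121} \left(1 + 56 - 214\right) = 22556 + \frac{1}{2} \left(-107\right) \frac{1}{121} \left(-157\right) = 22556 + \frac{16799}{242} = \frac{5475351}{242}$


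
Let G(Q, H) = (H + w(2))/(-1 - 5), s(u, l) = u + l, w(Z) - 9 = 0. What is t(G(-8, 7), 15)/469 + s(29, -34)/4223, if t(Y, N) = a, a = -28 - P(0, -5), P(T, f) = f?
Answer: -99474/1980587 ≈ -0.050224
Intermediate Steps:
w(Z) = 9 (w(Z) = 9 + 0 = 9)
s(u, l) = l + u
a = -23 (a = -28 - 1*(-5) = -28 + 5 = -23)
G(Q, H) = -3/2 - H/6 (G(Q, H) = (H + 9)/(-1 - 5) = (9 + H)/(-6) = (9 + H)*(-1/6) = -3/2 - H/6)
t(Y, N) = -23
t(G(-8, 7), 15)/469 + s(29, -34)/4223 = -23/469 + (-34 + 29)/4223 = -23*1/469 - 5*1/4223 = -23/469 - 5/4223 = -99474/1980587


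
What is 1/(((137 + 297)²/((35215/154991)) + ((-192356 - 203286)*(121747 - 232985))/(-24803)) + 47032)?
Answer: -873437645/784661586476312 ≈ -1.1131e-6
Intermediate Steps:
1/(((137 + 297)²/((35215/154991)) + ((-192356 - 203286)*(121747 - 232985))/(-24803)) + 47032) = 1/((434²/((35215*(1/154991))) - 395642*(-111238)*(-1/24803)) + 47032) = 1/((188356/(35215/154991) + 44010424796*(-1/24803)) + 47032) = 1/((188356*(154991/35215) - 44010424796/24803) + 47032) = 1/((29193484796/35215 - 44010424796/24803) + 47032) = 1/(-825741105795952/873437645 + 47032) = 1/(-784661586476312/873437645) = -873437645/784661586476312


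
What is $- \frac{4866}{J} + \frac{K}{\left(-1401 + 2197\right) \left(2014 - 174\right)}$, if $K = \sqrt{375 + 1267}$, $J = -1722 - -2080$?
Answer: $- \frac{2433}{179} + \frac{\sqrt{1642}}{1464640} \approx -13.592$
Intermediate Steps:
$J = 358$ ($J = -1722 + 2080 = 358$)
$K = \sqrt{1642} \approx 40.522$
$- \frac{4866}{J} + \frac{K}{\left(-1401 + 2197\right) \left(2014 - 174\right)} = - \frac{4866}{358} + \frac{\sqrt{1642}}{\left(-1401 + 2197\right) \left(2014 - 174\right)} = \left(-4866\right) \frac{1}{358} + \frac{\sqrt{1642}}{796 \cdot 1840} = - \frac{2433}{179} + \frac{\sqrt{1642}}{1464640}$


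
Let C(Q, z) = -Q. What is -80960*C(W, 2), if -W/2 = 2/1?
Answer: -323840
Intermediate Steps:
W = -4 (W = -4/1 = -4 ≈ -4.0000)
-80960*C(W, 2) = -(-80960)*(-4) = -80960*4 = -323840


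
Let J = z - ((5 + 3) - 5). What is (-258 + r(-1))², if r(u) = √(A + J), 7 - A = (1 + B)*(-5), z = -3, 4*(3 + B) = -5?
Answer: (516 - I*√61)²/4 ≈ 66549.0 - 2015.0*I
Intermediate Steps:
B = -17/4 (B = -3 + (¼)*(-5) = -3 - 5/4 = -17/4 ≈ -4.2500)
J = -6 (J = -3 - ((5 + 3) - 5) = -3 - (8 - 5) = -3 - 1*3 = -3 - 3 = -6)
A = -37/4 (A = 7 - (1 - 17/4)*(-5) = 7 - (-13)*(-5)/4 = 7 - 1*65/4 = 7 - 65/4 = -37/4 ≈ -9.2500)
r(u) = I*√61/2 (r(u) = √(-37/4 - 6) = √(-61/4) = I*√61/2)
(-258 + r(-1))² = (-258 + I*√61/2)²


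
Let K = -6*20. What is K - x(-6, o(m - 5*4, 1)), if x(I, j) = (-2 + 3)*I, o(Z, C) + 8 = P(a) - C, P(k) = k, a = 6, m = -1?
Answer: -114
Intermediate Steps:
o(Z, C) = -2 - C (o(Z, C) = -8 + (6 - C) = -2 - C)
x(I, j) = I (x(I, j) = 1*I = I)
K = -120
K - x(-6, o(m - 5*4, 1)) = -120 - 1*(-6) = -120 + 6 = -114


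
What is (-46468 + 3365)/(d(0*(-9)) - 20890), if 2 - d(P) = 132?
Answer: 43103/21020 ≈ 2.0506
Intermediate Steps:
d(P) = -130 (d(P) = 2 - 1*132 = 2 - 132 = -130)
(-46468 + 3365)/(d(0*(-9)) - 20890) = (-46468 + 3365)/(-130 - 20890) = -43103/(-21020) = -43103*(-1/21020) = 43103/21020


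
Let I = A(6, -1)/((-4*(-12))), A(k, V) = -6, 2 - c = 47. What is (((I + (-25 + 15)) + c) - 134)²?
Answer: 2289169/64 ≈ 35768.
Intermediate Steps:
c = -45 (c = 2 - 1*47 = 2 - 47 = -45)
I = -⅛ (I = -6/((-4*(-12))) = -6/48 = -6*1/48 = -⅛ ≈ -0.12500)
(((I + (-25 + 15)) + c) - 134)² = (((-⅛ + (-25 + 15)) - 45) - 134)² = (((-⅛ - 10) - 45) - 134)² = ((-81/8 - 45) - 134)² = (-441/8 - 134)² = (-1513/8)² = 2289169/64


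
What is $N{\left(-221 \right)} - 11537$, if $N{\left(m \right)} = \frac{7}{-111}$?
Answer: $- \frac{1280614}{111} \approx -11537.0$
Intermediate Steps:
$N{\left(m \right)} = - \frac{7}{111}$ ($N{\left(m \right)} = 7 \left(- \frac{1}{111}\right) = - \frac{7}{111}$)
$N{\left(-221 \right)} - 11537 = - \frac{7}{111} - 11537 = - \frac{1280614}{111}$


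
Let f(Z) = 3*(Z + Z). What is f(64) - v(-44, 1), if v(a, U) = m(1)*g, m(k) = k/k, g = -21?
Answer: 405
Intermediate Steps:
f(Z) = 6*Z (f(Z) = 3*(2*Z) = 6*Z)
m(k) = 1
v(a, U) = -21 (v(a, U) = 1*(-21) = -21)
f(64) - v(-44, 1) = 6*64 - 1*(-21) = 384 + 21 = 405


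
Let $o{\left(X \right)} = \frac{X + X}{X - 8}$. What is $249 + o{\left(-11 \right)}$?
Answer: $\frac{4753}{19} \approx 250.16$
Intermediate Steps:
$o{\left(X \right)} = \frac{2 X}{-8 + X}$
$249 + o{\left(-11 \right)} = 249 + 2 \left(-11\right) \frac{1}{-8 - 11} = 249 + 2 \left(-11\right) \frac{1}{-19} = 249 + 2 \left(-11\right) \left(- \frac{1}{19}\right) = 249 + \frac{22}{19} = \frac{4753}{19}$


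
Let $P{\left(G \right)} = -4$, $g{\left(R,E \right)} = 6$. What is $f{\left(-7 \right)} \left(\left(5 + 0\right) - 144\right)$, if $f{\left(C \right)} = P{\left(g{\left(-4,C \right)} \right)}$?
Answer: $556$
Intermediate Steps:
$f{\left(C \right)} = -4$
$f{\left(-7 \right)} \left(\left(5 + 0\right) - 144\right) = - 4 \left(\left(5 + 0\right) - 144\right) = - 4 \left(5 - 144\right) = \left(-4\right) \left(-139\right) = 556$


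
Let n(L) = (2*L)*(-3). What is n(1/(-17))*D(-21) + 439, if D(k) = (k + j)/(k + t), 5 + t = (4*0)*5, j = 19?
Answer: 97025/221 ≈ 439.03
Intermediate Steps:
t = -5 (t = -5 + (4*0)*5 = -5 + 0*5 = -5 + 0 = -5)
D(k) = (19 + k)/(-5 + k) (D(k) = (k + 19)/(k - 5) = (19 + k)/(-5 + k))
n(L) = -6*L
n(1/(-17))*D(-21) + 439 = (-6/(-17))*((19 - 21)/(-5 - 21)) + 439 = (-6*(-1/17))*(-2/(-26)) + 439 = 6*(-1/26*(-2))/17 + 439 = (6/17)*(1/13) + 439 = 6/221 + 439 = 97025/221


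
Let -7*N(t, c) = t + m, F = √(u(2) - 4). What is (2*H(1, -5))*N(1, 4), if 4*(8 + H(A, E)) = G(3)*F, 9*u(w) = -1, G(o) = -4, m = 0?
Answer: 16/7 + 2*I*√37/21 ≈ 2.2857 + 0.57931*I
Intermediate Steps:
u(w) = -⅑ (u(w) = (⅑)*(-1) = -⅑)
F = I*√37/3 (F = √(-⅑ - 4) = √(-37/9) = I*√37/3 ≈ 2.0276*I)
N(t, c) = -t/7 (N(t, c) = -(t + 0)/7 = -t/7)
H(A, E) = -8 - I*√37/3 (H(A, E) = -8 + (-4*I*√37/3)/4 = -8 - I*√37/3)
(2*H(1, -5))*N(1, 4) = (2*(-8 - I*√37/3))*(-⅐*1) = (-16 - 2*I*√37/3)*(-⅐) = 16/7 + 2*I*√37/21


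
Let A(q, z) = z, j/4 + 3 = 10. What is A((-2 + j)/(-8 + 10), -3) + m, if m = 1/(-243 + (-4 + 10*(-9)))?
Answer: -1012/337 ≈ -3.0030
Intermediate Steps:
j = 28 (j = -12 + 4*10 = -12 + 40 = 28)
m = -1/337 (m = 1/(-243 + (-4 - 90)) = 1/(-243 - 94) = 1/(-337) = -1/337 ≈ -0.0029674)
A((-2 + j)/(-8 + 10), -3) + m = -3 - 1/337 = -1012/337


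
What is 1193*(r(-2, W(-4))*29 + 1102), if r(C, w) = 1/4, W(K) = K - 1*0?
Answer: 5293341/4 ≈ 1.3233e+6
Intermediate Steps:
W(K) = K (W(K) = K + 0 = K)
r(C, w) = 1/4
1193*(r(-2, W(-4))*29 + 1102) = 1193*((1/4)*29 + 1102) = 1193*(29/4 + 1102) = 1193*(4437/4) = 5293341/4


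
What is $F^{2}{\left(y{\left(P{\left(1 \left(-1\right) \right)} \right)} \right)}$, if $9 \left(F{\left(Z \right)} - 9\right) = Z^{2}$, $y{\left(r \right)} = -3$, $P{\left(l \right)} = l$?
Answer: $100$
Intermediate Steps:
$F{\left(Z \right)} = 9 + \frac{Z^{2}}{9}$
$F^{2}{\left(y{\left(P{\left(1 \left(-1\right) \right)} \right)} \right)} = \left(9 + \frac{\left(-3\right)^{2}}{9}\right)^{2} = \left(9 + \frac{1}{9} \cdot 9\right)^{2} = \left(9 + 1\right)^{2} = 10^{2} = 100$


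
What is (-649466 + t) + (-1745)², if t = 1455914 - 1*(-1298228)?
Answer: 5149701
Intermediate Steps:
t = 2754142 (t = 1455914 + 1298228 = 2754142)
(-649466 + t) + (-1745)² = (-649466 + 2754142) + (-1745)² = 2104676 + 3045025 = 5149701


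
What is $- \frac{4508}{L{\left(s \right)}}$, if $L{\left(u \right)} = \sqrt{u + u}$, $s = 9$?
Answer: $- \frac{2254 \sqrt{2}}{3} \approx -1062.5$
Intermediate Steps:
$L{\left(u \right)} = \sqrt{2} \sqrt{u}$ ($L{\left(u \right)} = \sqrt{2 u} = \sqrt{2} \sqrt{u}$)
$- \frac{4508}{L{\left(s \right)}} = - \frac{4508}{\sqrt{2} \sqrt{9}} = - \frac{4508}{\sqrt{2} \cdot 3} = - \frac{4508}{3 \sqrt{2}} = - 4508 \frac{\sqrt{2}}{6} = - \frac{2254 \sqrt{2}}{3}$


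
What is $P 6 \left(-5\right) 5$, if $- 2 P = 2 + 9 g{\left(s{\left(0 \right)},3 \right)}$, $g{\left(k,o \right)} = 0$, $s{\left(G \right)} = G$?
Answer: $150$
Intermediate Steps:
$P = -1$ ($P = - \frac{2 + 9 \cdot 0}{2} = - \frac{2 + 0}{2} = \left(- \frac{1}{2}\right) 2 = -1$)
$P 6 \left(-5\right) 5 = - 6 \left(-5\right) 5 = - \left(-30\right) 5 = \left(-1\right) \left(-150\right) = 150$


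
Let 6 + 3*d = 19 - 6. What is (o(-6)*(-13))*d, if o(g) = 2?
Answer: -182/3 ≈ -60.667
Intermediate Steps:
d = 7/3 (d = -2 + (19 - 6)/3 = -2 + (⅓)*13 = -2 + 13/3 = 7/3 ≈ 2.3333)
(o(-6)*(-13))*d = (2*(-13))*(7/3) = -26*7/3 = -182/3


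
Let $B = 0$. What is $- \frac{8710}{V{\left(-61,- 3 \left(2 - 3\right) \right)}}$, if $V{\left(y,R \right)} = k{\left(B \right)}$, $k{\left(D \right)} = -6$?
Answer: $\frac{4355}{3} \approx 1451.7$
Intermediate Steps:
$V{\left(y,R \right)} = -6$
$- \frac{8710}{V{\left(-61,- 3 \left(2 - 3\right) \right)}} = - \frac{8710}{-6} = \left(-8710\right) \left(- \frac{1}{6}\right) = \frac{4355}{3}$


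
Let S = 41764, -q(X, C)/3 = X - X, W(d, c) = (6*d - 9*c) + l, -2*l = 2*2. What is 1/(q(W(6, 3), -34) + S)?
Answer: 1/41764 ≈ 2.3944e-5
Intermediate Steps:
l = -2 ≈ -2.0000
W(d, c) = -2 - 9*c + 6*d (W(d, c) = (6*d - 9*c) - 2 = (-9*c + 6*d) - 2 = -2 - 9*c + 6*d)
q(X, C) = 0 (q(X, C) = -3*(X - X) = -3*0 = 0)
1/(q(W(6, 3), -34) + S) = 1/(0 + 41764) = 1/41764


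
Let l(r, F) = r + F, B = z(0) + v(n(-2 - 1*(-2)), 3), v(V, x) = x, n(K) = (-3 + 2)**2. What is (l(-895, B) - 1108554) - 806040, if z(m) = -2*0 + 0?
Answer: -1915486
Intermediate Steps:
n(K) = 1 (n(K) = (-1)**2 = 1)
z(m) = 0 (z(m) = 0 + 0 = 0)
B = 3 (B = 0 + 3 = 3)
l(r, F) = F + r
(l(-895, B) - 1108554) - 806040 = ((3 - 895) - 1108554) - 806040 = (-892 - 1108554) - 806040 = -1109446 - 806040 = -1915486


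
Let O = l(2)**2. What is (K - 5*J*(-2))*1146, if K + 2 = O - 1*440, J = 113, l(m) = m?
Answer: 793032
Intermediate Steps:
O = 4 (O = 2**2 = 4)
K = -438 (K = -2 + (4 - 1*440) = -2 + (4 - 440) = -2 - 436 = -438)
(K - 5*J*(-2))*1146 = (-438 - 5*113*(-2))*1146 = (-438 - 565*(-2))*1146 = (-438 + 1130)*1146 = 692*1146 = 793032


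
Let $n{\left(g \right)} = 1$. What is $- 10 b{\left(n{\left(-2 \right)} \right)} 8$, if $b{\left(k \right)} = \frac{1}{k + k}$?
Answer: $-40$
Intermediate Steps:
$b{\left(k \right)} = \frac{1}{2 k}$
$- 10 b{\left(n{\left(-2 \right)} \right)} 8 = - 10 \frac{1}{2 \cdot 1} \cdot 8 = - 10 \cdot \frac{1}{2} \cdot 1 \cdot 8 = \left(-10\right) \frac{1}{2} \cdot 8 = \left(-5\right) 8 = -40$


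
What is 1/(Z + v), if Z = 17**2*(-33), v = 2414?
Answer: -1/7123 ≈ -0.00014039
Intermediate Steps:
Z = -9537 (Z = 289*(-33) = -9537)
1/(Z + v) = 1/(-9537 + 2414) = 1/(-7123) = -1/7123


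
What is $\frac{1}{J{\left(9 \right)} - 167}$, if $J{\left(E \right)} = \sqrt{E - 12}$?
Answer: $- \frac{167}{27892} - \frac{i \sqrt{3}}{27892} \approx -0.0059874 - 6.2098 \cdot 10^{-5} i$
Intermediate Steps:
$J{\left(E \right)} = \sqrt{-12 + E}$
$\frac{1}{J{\left(9 \right)} - 167} = \frac{1}{\sqrt{-12 + 9} - 167} = \frac{1}{\sqrt{-3} - 167} = \frac{1}{i \sqrt{3} - 167} = \frac{1}{-167 + i \sqrt{3}}$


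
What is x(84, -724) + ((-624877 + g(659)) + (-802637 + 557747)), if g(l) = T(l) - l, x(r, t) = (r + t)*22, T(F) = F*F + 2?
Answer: -450223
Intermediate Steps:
T(F) = 2 + F² (T(F) = F² + 2 = 2 + F²)
x(r, t) = 22*r + 22*t
g(l) = 2 + l² - l (g(l) = (2 + l²) - l = 2 + l² - l)
x(84, -724) + ((-624877 + g(659)) + (-802637 + 557747)) = (22*84 + 22*(-724)) + ((-624877 + (2 + 659² - 1*659)) + (-802637 + 557747)) = (1848 - 15928) + ((-624877 + (2 + 434281 - 659)) - 244890) = -14080 + ((-624877 + 433624) - 244890) = -14080 + (-191253 - 244890) = -14080 - 436143 = -450223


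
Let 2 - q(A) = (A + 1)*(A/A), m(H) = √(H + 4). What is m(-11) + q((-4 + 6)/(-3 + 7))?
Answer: ½ + I*√7 ≈ 0.5 + 2.6458*I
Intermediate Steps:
m(H) = √(4 + H)
q(A) = 1 - A (q(A) = 2 - (A + 1)*A/A = 2 - (1 + A) = 2 + (-1 - A) = 1 - A)
m(-11) + q((-4 + 6)/(-3 + 7)) = √(4 - 11) + (1 - (-4 + 6)/(-3 + 7)) = √(-7) + (1 - 2/4) = I*√7 + (1 - 2/4) = I*√7 + (1 - 1*½) = I*√7 + (1 - ½) = I*√7 + ½ = ½ + I*√7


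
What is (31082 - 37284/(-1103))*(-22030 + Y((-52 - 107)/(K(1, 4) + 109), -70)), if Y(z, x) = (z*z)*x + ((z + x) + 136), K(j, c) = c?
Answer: -9686887146505690/14084207 ≈ -6.8778e+8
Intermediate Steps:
Y(z, x) = 136 + x + z + x*z**2 (Y(z, x) = z**2*x + ((x + z) + 136) = x*z**2 + (136 + x + z) = 136 + x + z + x*z**2)
(31082 - 37284/(-1103))*(-22030 + Y((-52 - 107)/(K(1, 4) + 109), -70)) = (31082 - 37284/(-1103))*(-22030 + (136 - 70 + (-52 - 107)/(4 + 109) - 70*(-52 - 107)**2/(4 + 109)**2)) = (31082 - 37284*(-1/1103))*(-22030 + (136 - 70 - 159/113 - 70*(-159/113)**2)) = (31082 + 37284/1103)*(-22030 + (136 - 70 - 159*1/113 - 70*(-159*1/113)**2)) = 34320730*(-22030 + (136 - 70 - 159/113 - 70*(-159/113)**2))/1103 = 34320730*(-22030 + (136 - 70 - 159/113 - 70*25281/12769))/1103 = 34320730*(-22030 + (136 - 70 - 159/113 - 1769670/12769))/1103 = 34320730*(-22030 - 944883/12769)/1103 = (34320730/1103)*(-282245953/12769) = -9686887146505690/14084207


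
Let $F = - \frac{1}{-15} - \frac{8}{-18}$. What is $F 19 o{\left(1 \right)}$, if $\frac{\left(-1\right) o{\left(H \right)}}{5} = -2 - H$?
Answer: $\frac{437}{3} \approx 145.67$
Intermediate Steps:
$o{\left(H \right)} = 10 + 5 H$ ($o{\left(H \right)} = - 5 \left(-2 - H\right) = 10 + 5 H$)
$F = \frac{23}{45}$ ($F = \left(-1\right) \left(- \frac{1}{15}\right) - - \frac{4}{9} = \frac{1}{15} + \frac{4}{9} = \frac{23}{45} \approx 0.51111$)
$F 19 o{\left(1 \right)} = \frac{23}{45} \cdot 19 \left(10 + 5 \cdot 1\right) = \frac{437 \left(10 + 5\right)}{45} = \frac{437}{45} \cdot 15 = \frac{437}{3}$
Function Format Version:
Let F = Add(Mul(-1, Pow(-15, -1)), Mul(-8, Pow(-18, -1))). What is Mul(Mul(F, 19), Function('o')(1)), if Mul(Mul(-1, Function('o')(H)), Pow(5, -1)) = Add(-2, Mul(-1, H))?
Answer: Rational(437, 3) ≈ 145.67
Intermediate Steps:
Function('o')(H) = Add(10, Mul(5, H)) (Function('o')(H) = Mul(-5, Add(-2, Mul(-1, H))) = Add(10, Mul(5, H)))
F = Rational(23, 45) (F = Add(Mul(-1, Rational(-1, 15)), Mul(-8, Rational(-1, 18))) = Add(Rational(1, 15), Rational(4, 9)) = Rational(23, 45) ≈ 0.51111)
Mul(Mul(F, 19), Function('o')(1)) = Mul(Mul(Rational(23, 45), 19), Add(10, Mul(5, 1))) = Mul(Rational(437, 45), Add(10, 5)) = Mul(Rational(437, 45), 15) = Rational(437, 3)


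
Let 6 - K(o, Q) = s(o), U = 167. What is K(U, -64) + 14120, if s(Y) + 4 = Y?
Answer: 13963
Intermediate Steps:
s(Y) = -4 + Y
K(o, Q) = 10 - o (K(o, Q) = 6 - (-4 + o) = 6 + (4 - o) = 10 - o)
K(U, -64) + 14120 = (10 - 1*167) + 14120 = (10 - 167) + 14120 = -157 + 14120 = 13963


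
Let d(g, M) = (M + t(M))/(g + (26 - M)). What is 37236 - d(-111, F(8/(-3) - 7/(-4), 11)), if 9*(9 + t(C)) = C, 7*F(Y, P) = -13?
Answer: 195041471/5238 ≈ 37236.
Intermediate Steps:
F(Y, P) = -13/7 (F(Y, P) = (1/7)*(-13) = -13/7)
t(C) = -9 + C/9
d(g, M) = (-9 + 10*M/9)/(26 + g - M) (d(g, M) = (M + (-9 + M/9))/(g + (26 - M)) = (-9 + 10*M/9)/(26 + g - M))
37236 - d(-111, F(8/(-3) - 7/(-4), 11)) = 37236 - (-9 + (10/9)*(-13/7))/(26 - 111 - 1*(-13/7)) = 37236 - (-9 - 130/63)/(26 - 111 + 13/7) = 37236 - (-697)/((-582/7)*63) = 37236 - (-7)*(-697)/(582*63) = 37236 - 1*697/5238 = 37236 - 697/5238 = 195041471/5238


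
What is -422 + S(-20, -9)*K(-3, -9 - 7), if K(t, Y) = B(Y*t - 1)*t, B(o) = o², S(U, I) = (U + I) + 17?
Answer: 79102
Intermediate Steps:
S(U, I) = 17 + I + U (S(U, I) = (I + U) + 17 = 17 + I + U)
K(t, Y) = t*(-1 + Y*t)² (K(t, Y) = (Y*t - 1)²*t = (-1 + Y*t)²*t = t*(-1 + Y*t)²)
-422 + S(-20, -9)*K(-3, -9 - 7) = -422 + (17 - 9 - 20)*(-3*(-1 + (-9 - 7)*(-3))²) = -422 - (-36)*(-1 - 16*(-3))² = -422 - (-36)*(-1 + 48)² = -422 - (-36)*47² = -422 - (-36)*2209 = -422 - 12*(-6627) = -422 + 79524 = 79102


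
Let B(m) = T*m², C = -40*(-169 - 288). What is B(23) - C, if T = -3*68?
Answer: -126196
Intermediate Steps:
C = 18280 (C = -40*(-457) = 18280)
T = -204
B(m) = -204*m²
B(23) - C = -204*23² - 1*18280 = -204*529 - 18280 = -107916 - 18280 = -126196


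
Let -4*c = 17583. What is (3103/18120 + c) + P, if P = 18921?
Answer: 263200633/18120 ≈ 14525.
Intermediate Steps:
c = -17583/4 (c = -¼*17583 = -17583/4 ≈ -4395.8)
(3103/18120 + c) + P = (3103/18120 - 17583/4) + 18921 = -79647887/18120 + 18921 = 263200633/18120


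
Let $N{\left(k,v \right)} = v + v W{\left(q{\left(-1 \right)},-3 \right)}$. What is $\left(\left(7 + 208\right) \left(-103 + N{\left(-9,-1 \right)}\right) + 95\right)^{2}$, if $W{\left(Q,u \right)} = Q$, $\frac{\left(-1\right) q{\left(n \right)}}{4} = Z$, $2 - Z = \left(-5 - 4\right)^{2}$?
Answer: $8136942025$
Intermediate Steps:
$Z = -79$ ($Z = 2 - \left(-5 - 4\right)^{2} = 2 - \left(-9\right)^{2} = 2 - 81 = -79$)
$q{\left(n \right)} = 316$ ($q{\left(n \right)} = \left(-4\right) \left(-79\right) = 316$)
$N{\left(k,v \right)} = 317 v$ ($N{\left(k,v \right)} = v + v 316 = v + 316 v = 317 v$)
$\left(\left(7 + 208\right) \left(-103 + N{\left(-9,-1 \right)}\right) + 95\right)^{2} = \left(\left(7 + 208\right) \left(-103 + 317 \left(-1\right)\right) + 95\right)^{2} = \left(215 \left(-103 - 317\right) + 95\right)^{2} = \left(215 \left(-420\right) + 95\right)^{2} = \left(-90300 + 95\right)^{2} = \left(-90205\right)^{2} = 8136942025$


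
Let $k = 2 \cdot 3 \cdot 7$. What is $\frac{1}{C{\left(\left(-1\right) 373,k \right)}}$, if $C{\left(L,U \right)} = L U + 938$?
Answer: $- \frac{1}{14728} \approx -6.7898 \cdot 10^{-5}$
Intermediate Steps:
$k = 42$ ($k = 6 \cdot 7 = 42$)
$C{\left(L,U \right)} = 938 + L U$
$\frac{1}{C{\left(\left(-1\right) 373,k \right)}} = \frac{1}{938 + \left(-1\right) 373 \cdot 42} = \frac{1}{938 - 15666} = \frac{1}{-14728} = - \frac{1}{14728}$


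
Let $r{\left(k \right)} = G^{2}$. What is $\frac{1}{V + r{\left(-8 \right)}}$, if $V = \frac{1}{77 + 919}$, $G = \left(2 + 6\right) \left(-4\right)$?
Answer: $\frac{996}{1019905} \approx 0.00097656$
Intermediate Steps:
$G = -32$ ($G = 8 \left(-4\right) = -32$)
$V = \frac{1}{996} \approx 0.001004$
$r{\left(k \right)} = 1024$ ($r{\left(k \right)} = \left(-32\right)^{2} = 1024$)
$\frac{1}{V + r{\left(-8 \right)}} = \frac{1}{\frac{1}{996} + 1024} = \frac{1}{\frac{1019905}{996}} = \frac{996}{1019905}$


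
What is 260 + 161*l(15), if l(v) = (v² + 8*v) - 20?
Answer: 52585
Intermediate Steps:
l(v) = -20 + v² + 8*v
260 + 161*l(15) = 260 + 161*(-20 + 15² + 8*15) = 260 + 161*(-20 + 225 + 120) = 260 + 161*325 = 260 + 52325 = 52585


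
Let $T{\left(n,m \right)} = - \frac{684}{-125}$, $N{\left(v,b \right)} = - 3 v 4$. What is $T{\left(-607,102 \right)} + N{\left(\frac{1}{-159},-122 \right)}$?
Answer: $\frac{36752}{6625} \approx 5.5475$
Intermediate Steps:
$N{\left(v,b \right)} = - 12 v$
$T{\left(n,m \right)} = \frac{684}{125}$ ($T{\left(n,m \right)} = \left(-684\right) \left(- \frac{1}{125}\right) = \frac{684}{125}$)
$T{\left(-607,102 \right)} + N{\left(\frac{1}{-159},-122 \right)} = \frac{684}{125} - \frac{12}{-159} = \frac{684}{125} - - \frac{4}{53} = \frac{684}{125} + \frac{4}{53} = \frac{36752}{6625}$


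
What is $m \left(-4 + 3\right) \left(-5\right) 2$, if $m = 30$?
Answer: $300$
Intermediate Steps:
$m \left(-4 + 3\right) \left(-5\right) 2 = 30 \left(-4 + 3\right) \left(-5\right) 2 = 30 \left(\left(-1\right) \left(-5\right)\right) 2 = 30 \cdot 5 \cdot 2 = 150 \cdot 2 = 300$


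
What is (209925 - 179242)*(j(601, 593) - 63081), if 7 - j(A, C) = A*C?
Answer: -12870505961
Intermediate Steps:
j(A, C) = 7 - A*C
(209925 - 179242)*(j(601, 593) - 63081) = (209925 - 179242)*((7 - 1*601*593) - 63081) = 30683*((7 - 356393) - 63081) = 30683*(-356386 - 63081) = 30683*(-419467) = -12870505961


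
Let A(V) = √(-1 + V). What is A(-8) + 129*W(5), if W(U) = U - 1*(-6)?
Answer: 1419 + 3*I ≈ 1419.0 + 3.0*I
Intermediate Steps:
W(U) = 6 + U (W(U) = U + 6 = 6 + U)
A(-8) + 129*W(5) = √(-1 - 8) + 129*(6 + 5) = √(-9) + 129*11 = 3*I + 1419 = 1419 + 3*I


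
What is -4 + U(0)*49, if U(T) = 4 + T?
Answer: 192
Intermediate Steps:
-4 + U(0)*49 = -4 + (4 + 0)*49 = -4 + 4*49 = -4 + 196 = 192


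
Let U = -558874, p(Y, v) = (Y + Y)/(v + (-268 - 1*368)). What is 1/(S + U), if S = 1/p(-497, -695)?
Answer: -994/555519425 ≈ -1.7893e-6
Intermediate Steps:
p(Y, v) = 2*Y/(-636 + v) (p(Y, v) = (2*Y)/(v + (-268 - 368)) = (2*Y)/(v - 636) = (2*Y)/(-636 + v) = 2*Y/(-636 + v))
S = 1331/994 (S = 1/(2*(-497)/(-636 - 695)) = 1/(2*(-497)/(-1331)) = 1/(2*(-497)*(-1/1331)) = 1/(994/1331) = 1331/994 ≈ 1.3390)
1/(S + U) = 1/(1331/994 - 558874) = 1/(-555519425/994) = -994/555519425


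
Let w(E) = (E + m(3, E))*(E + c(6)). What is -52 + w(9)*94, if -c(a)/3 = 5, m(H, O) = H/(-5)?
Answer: -23948/5 ≈ -4789.6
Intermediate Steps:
m(H, O) = -H/5 (m(H, O) = H*(-⅕) = -H/5)
c(a) = -15 (c(a) = -3*5 = -15)
w(E) = (-15 + E)*(-⅗ + E) (w(E) = (E - ⅕*3)*(E - 15) = (E - ⅗)*(-15 + E) = (-⅗ + E)*(-15 + E) = (-15 + E)*(-⅗ + E))
-52 + w(9)*94 = -52 + (9 + 9² - 78/5*9)*94 = -52 + (9 + 81 - 702/5)*94 = -52 - 252/5*94 = -52 - 23688/5 = -23948/5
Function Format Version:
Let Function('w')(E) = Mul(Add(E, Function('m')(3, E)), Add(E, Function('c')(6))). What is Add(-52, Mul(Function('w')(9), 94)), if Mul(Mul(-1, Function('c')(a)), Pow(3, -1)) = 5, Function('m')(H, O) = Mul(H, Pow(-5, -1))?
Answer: Rational(-23948, 5) ≈ -4789.6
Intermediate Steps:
Function('m')(H, O) = Mul(Rational(-1, 5), H) (Function('m')(H, O) = Mul(H, Rational(-1, 5)) = Mul(Rational(-1, 5), H))
Function('c')(a) = -15 (Function('c')(a) = Mul(-3, 5) = -15)
Function('w')(E) = Mul(Add(-15, E), Add(Rational(-3, 5), E)) (Function('w')(E) = Mul(Add(E, Mul(Rational(-1, 5), 3)), Add(E, -15)) = Mul(Add(E, Rational(-3, 5)), Add(-15, E)) = Mul(Add(Rational(-3, 5), E), Add(-15, E)) = Mul(Add(-15, E), Add(Rational(-3, 5), E)))
Add(-52, Mul(Function('w')(9), 94)) = Add(-52, Mul(Add(9, Pow(9, 2), Mul(Rational(-78, 5), 9)), 94)) = Add(-52, Mul(Add(9, 81, Rational(-702, 5)), 94)) = Add(-52, Mul(Rational(-252, 5), 94)) = Add(-52, Rational(-23688, 5)) = Rational(-23948, 5)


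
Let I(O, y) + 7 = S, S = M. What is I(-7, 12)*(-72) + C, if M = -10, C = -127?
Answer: 1097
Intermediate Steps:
S = -10
I(O, y) = -17 (I(O, y) = -7 - 10 = -17)
I(-7, 12)*(-72) + C = -17*(-72) - 127 = 1224 - 127 = 1097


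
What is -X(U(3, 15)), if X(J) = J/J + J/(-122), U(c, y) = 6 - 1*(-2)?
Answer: -57/61 ≈ -0.93443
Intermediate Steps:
U(c, y) = 8 (U(c, y) = 6 + 2 = 8)
X(J) = 1 - J/122 (X(J) = 1 + J*(-1/122) = 1 - J/122)
-X(U(3, 15)) = -(1 - 1/122*8) = -(1 - 4/61) = -1*57/61 = -57/61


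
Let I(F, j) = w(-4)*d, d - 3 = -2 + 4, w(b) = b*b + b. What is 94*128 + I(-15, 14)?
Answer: 12092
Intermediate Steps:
w(b) = b + b**2 (w(b) = b**2 + b = b + b**2)
d = 5 (d = 3 + (-2 + 4) = 3 + 2 = 5)
I(F, j) = 60 (I(F, j) = -4*(1 - 4)*5 = -4*(-3)*5 = 12*5 = 60)
94*128 + I(-15, 14) = 94*128 + 60 = 12032 + 60 = 12092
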